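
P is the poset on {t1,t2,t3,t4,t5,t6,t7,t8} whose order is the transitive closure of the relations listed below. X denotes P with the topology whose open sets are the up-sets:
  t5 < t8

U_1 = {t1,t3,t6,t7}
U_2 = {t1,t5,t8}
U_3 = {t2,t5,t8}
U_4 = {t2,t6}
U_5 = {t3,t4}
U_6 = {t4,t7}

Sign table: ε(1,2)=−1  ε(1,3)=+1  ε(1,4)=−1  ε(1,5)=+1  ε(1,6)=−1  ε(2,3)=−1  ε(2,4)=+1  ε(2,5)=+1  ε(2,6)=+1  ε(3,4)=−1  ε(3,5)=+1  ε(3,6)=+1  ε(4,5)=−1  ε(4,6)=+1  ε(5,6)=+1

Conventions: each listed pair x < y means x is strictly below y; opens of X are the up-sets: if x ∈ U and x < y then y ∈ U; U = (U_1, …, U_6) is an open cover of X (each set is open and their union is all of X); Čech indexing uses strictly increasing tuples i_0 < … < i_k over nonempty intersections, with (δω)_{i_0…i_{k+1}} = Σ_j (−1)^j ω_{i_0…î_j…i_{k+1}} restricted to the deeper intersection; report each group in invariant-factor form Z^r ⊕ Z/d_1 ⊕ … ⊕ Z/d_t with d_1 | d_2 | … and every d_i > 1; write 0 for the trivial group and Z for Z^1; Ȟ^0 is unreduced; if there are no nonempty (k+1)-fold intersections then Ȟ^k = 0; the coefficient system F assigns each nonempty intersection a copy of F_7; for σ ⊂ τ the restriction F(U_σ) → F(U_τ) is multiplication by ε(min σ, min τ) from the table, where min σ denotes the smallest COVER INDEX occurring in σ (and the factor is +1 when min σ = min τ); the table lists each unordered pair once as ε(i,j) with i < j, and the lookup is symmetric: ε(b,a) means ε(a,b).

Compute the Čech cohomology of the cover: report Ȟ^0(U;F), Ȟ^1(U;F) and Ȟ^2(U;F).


intersection data:
  U12={t1} U14={t6} U15={t3} U16={t7} U23={t5,t8} U34={t2} U56={t4}
C dims 6,7; δ0: rk_F7 6
Ȟ^0 = (6 − 6) − 0 = 0, so Ȟ^0 ≅ 0
Ȟ^1 = (7 − 0) − 6 = 1, so Ȟ^1 ≅ Z/7
Ȟ^2 = (0 − 0) − 0 = 0, so Ȟ^2 ≅ 0

Ȟ^0(U;F) ≅ 0; Ȟ^1(U;F) ≅ Z/7; Ȟ^2(U;F) ≅ 0


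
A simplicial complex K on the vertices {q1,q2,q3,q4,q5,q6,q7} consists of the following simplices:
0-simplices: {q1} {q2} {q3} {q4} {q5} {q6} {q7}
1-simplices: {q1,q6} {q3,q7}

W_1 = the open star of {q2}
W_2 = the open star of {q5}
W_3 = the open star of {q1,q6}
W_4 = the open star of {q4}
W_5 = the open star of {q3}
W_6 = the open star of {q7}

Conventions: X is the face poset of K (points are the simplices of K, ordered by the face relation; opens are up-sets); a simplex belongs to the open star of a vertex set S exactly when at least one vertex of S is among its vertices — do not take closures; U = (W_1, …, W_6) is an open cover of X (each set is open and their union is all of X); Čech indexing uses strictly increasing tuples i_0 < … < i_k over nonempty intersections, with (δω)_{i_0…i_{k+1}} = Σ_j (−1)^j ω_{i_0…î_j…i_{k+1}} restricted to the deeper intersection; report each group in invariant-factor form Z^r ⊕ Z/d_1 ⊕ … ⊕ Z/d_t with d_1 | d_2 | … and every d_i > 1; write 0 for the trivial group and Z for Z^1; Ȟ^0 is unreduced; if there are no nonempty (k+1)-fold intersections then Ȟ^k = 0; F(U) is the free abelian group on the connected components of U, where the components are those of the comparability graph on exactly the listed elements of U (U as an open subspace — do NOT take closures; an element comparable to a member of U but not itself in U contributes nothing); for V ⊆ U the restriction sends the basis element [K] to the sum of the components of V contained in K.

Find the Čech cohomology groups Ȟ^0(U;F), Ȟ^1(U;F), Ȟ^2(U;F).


nonempty intersections:
  W1={{q2}} W2={{q5}} W3={{q1},{q6},{q1,q6}} W4={{q4}} W5={{q3},{q3,q7}} W6={{q7},{q3,q7}}
  W56={{q3,q7}}
components per intersection:
  W1: {{q2}}
  W2: {{q5}}
  W3: {{q1},{q6},{q1,q6}}
  W4: {{q4}}
  W5: {{q3},{q3,q7}}
  W6: {{q7},{q3,q7}}
  W56: {{q3,q7}}
C dims 6,1; δ0: rk 1, SNF 1^1
Ȟ^0: (6−1)−0=5 ⇒ Z^5
Ȟ^1: (1−0)−1=0 ⇒ 0
Ȟ^2: (0−0)−0=0 ⇒ 0

Ȟ^0 ≅ Z^5,  Ȟ^1 ≅ 0,  Ȟ^2 ≅ 0


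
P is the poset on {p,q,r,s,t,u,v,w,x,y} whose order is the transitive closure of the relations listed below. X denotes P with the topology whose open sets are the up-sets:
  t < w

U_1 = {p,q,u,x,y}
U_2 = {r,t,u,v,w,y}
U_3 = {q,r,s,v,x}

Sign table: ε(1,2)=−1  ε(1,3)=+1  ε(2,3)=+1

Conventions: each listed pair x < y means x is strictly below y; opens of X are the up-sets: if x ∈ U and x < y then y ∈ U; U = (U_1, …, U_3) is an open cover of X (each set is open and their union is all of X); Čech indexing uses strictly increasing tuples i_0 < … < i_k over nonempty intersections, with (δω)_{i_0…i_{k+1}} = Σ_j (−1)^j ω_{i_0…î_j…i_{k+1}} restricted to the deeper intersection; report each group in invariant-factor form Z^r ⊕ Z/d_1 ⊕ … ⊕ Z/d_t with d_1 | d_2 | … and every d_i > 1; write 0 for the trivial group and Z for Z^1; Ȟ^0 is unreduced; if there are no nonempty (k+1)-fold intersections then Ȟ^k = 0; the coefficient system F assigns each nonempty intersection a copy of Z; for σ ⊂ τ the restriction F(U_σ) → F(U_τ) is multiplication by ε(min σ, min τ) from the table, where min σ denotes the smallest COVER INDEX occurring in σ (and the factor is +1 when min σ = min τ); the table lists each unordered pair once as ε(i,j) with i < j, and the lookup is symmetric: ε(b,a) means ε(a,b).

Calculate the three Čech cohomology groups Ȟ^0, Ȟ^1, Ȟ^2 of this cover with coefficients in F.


Ȟ^0(U;F) ≅ 0, Ȟ^1(U;F) ≅ Z/2 and Ȟ^2(U;F) ≅ 0

nonempty intersections:
  U12={u,y} U13={q,x} U23={r,v}
C dims 3,3; δ0: rk 3, SNF 1^2·2
Ȟ^0: (3−3)−0=0 ⇒ 0
Ȟ^1: (3−0)−3=0 plus torsion [2] ⇒ Z/2
Ȟ^2: (0−0)−0=0 ⇒ 0


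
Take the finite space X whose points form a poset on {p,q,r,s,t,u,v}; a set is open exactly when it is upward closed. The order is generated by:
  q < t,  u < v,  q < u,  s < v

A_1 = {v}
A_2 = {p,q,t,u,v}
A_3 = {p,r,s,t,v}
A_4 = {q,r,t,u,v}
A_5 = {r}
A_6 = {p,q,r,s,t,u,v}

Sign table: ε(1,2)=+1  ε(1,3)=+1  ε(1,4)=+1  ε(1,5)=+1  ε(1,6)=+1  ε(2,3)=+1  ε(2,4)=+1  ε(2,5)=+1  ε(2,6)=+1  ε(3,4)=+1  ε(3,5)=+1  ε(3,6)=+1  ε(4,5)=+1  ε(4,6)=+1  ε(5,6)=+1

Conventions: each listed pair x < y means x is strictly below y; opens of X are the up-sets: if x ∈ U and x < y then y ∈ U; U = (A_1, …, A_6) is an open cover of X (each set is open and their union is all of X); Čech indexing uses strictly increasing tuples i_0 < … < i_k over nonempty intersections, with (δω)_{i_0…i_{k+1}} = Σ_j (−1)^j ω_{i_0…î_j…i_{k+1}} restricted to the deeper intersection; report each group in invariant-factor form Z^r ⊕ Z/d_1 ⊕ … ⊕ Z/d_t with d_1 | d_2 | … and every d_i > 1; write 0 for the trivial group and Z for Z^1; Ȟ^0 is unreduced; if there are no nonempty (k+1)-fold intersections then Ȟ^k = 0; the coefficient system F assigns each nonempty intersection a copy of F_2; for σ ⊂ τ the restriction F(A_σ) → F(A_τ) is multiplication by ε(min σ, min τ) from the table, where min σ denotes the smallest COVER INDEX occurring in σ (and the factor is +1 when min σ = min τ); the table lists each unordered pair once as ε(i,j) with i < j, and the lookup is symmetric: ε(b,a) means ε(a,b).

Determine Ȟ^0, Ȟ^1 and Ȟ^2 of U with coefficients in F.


cover nerve:
  A12={v} A13={v} A14={v} A16={v} A23={p,t,v} A24={q,t,u,v} A26={p,q,t,u,v} A34={r,t,v} A35={r} A36={p,r,s,t,v} A45={r} A46={q,r,t,u,v} A56={r}
  A123={v} A124={v} A126={v} A134={v} A136={v} A146={v} A234={t,v} A236={p,t,v} A246={q,t,u,v} A345={r} A346={r,t,v} A356={r} A456={r}
  A1234={v} A1236={v} A1246={v} A1346={v} A2346={t,v} A3456={r}
  A12346={v}
C dims 6,13,13,6; δ0: rk_F2 5; δ1: rk_F2 8; δ2: rk_F2 5
Ȟ^0: (6−5)−0=1 ⇒ Z/2
Ȟ^1: (13−8)−5=0 ⇒ 0
Ȟ^2: (13−5)−8=0 ⇒ 0

Ȟ^0 = Z/2, Ȟ^1 = 0, Ȟ^2 = 0


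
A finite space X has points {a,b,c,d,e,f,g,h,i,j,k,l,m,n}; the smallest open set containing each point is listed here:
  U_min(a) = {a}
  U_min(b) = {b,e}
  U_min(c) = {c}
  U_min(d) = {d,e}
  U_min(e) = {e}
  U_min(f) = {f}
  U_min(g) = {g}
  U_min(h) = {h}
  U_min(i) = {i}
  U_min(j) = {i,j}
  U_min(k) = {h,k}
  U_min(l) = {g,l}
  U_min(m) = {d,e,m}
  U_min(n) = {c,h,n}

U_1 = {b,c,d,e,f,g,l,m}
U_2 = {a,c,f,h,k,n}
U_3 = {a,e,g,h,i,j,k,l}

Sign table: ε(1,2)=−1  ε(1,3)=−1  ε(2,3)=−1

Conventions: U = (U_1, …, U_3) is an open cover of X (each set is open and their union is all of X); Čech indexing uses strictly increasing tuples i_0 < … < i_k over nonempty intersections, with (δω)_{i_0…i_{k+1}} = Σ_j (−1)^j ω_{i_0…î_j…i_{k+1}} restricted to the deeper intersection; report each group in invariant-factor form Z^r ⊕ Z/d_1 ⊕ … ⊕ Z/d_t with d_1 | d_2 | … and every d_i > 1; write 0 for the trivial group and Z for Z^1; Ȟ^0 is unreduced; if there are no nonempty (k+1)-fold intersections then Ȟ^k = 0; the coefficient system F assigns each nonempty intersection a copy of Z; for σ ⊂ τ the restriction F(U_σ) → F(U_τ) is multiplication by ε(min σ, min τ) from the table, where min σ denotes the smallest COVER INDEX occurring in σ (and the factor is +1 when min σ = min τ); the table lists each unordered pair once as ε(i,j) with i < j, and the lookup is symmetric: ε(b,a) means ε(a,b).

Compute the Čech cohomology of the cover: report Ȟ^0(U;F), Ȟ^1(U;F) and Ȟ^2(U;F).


nonempty intersections:
  U12={c,f} U13={e,g,l} U23={a,h,k}
C dims 3,3; δ0: rk 3, SNF 1^2·2
Ȟ^0: (3−3)−0=0 ⇒ 0
Ȟ^1: (3−0)−3=0 plus torsion [2] ⇒ Z/2
Ȟ^2: (0−0)−0=0 ⇒ 0

Ȟ^0(U;F) ≅ 0, Ȟ^1(U;F) ≅ Z/2 and Ȟ^2(U;F) ≅ 0


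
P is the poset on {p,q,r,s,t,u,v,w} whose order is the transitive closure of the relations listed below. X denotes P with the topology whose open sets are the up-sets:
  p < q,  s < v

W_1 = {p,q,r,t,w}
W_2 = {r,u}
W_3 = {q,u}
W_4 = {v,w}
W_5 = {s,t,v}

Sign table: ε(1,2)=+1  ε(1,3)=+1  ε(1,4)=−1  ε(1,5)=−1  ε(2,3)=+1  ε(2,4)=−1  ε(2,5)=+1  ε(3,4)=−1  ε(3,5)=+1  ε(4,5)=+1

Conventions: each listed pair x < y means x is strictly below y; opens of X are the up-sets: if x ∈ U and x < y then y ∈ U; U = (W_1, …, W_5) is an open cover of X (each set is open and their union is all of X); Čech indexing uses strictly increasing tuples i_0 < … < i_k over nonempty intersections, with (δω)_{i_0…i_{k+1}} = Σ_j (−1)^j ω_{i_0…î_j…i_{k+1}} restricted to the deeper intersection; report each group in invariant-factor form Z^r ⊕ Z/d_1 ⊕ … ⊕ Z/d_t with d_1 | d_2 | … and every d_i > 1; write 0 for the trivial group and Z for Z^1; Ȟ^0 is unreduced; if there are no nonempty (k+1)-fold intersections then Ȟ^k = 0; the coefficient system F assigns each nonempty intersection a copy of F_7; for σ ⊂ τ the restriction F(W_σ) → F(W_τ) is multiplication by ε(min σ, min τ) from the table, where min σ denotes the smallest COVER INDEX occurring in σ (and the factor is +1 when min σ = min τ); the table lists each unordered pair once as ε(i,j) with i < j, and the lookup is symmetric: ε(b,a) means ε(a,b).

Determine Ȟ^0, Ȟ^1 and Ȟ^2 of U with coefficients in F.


Ȟ^0 ≅ Z/7, Ȟ^1 ≅ Z/7 ⊕ Z/7, Ȟ^2 ≅ 0

nonempty intersections:
  W12={r} W13={q} W14={w} W15={t} W23={u} W45={v}
C dims 5,6; δ0: rk_F7 4
Ȟ^0: (5−4)−0=1 ⇒ Z/7
Ȟ^1: (6−0)−4=2 ⇒ Z/7 ⊕ Z/7
Ȟ^2: (0−0)−0=0 ⇒ 0


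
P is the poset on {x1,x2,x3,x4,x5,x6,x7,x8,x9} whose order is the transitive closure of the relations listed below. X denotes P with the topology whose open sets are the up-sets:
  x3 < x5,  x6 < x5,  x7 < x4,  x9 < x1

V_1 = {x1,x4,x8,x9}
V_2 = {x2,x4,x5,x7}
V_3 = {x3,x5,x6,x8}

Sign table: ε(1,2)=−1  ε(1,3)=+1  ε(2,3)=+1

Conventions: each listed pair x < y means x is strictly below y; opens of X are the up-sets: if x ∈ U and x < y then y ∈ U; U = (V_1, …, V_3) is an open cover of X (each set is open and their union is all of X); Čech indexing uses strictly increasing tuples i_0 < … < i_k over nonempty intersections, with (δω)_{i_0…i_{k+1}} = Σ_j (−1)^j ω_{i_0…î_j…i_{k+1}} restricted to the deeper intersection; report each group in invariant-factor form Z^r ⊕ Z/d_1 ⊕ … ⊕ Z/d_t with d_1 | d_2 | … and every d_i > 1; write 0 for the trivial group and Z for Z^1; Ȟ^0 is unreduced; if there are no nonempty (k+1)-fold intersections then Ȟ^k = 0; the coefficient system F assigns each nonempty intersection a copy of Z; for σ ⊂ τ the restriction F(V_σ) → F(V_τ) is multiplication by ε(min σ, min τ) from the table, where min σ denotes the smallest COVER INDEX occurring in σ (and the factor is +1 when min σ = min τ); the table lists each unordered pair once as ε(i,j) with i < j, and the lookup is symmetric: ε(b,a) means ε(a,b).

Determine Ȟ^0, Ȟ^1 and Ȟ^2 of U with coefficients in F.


cover nerve:
  V12={x4} V13={x8} V23={x5}
C dims 3,3; δ0: rk 3, SNF 1^2·2
Ȟ^0: (3−3)−0=0 ⇒ 0
Ȟ^1: (3−0)−3=0 plus torsion [2] ⇒ Z/2
Ȟ^2: (0−0)−0=0 ⇒ 0

Ȟ^0(U;F) ≅ 0,  Ȟ^1(U;F) ≅ Z/2,  Ȟ^2(U;F) ≅ 0


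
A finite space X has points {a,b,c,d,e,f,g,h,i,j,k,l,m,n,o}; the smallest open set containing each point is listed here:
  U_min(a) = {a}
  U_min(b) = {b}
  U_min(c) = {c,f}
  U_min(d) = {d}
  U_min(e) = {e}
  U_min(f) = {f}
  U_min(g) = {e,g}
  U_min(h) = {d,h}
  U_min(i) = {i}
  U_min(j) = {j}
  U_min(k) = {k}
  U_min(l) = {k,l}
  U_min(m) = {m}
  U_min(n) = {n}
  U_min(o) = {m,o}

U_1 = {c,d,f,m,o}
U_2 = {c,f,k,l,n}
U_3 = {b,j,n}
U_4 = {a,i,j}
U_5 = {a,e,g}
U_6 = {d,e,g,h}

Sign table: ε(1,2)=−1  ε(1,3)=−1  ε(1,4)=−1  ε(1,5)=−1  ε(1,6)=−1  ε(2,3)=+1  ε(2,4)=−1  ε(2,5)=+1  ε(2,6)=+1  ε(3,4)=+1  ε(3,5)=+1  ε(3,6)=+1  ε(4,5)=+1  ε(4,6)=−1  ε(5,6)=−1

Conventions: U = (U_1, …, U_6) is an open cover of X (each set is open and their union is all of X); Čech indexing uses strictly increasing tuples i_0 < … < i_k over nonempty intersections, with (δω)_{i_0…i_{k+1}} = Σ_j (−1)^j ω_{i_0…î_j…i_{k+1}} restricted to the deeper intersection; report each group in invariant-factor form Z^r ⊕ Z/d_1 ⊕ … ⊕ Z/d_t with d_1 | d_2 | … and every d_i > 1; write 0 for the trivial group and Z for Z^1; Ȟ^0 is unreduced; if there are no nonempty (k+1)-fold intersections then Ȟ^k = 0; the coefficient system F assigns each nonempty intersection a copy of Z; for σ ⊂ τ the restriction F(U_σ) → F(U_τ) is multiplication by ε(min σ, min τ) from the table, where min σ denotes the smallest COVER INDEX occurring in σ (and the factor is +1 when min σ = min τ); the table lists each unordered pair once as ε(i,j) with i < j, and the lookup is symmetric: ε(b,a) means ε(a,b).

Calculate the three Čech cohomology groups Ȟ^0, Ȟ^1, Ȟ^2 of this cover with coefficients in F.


nonempty overlaps:
  U12={c,f} U16={d} U23={n} U34={j} U45={a} U56={e,g}
C dims 6,6; δ0: rk 6, SNF 1^5·2
degree 0: 6−6−0 = 0 → Ȟ^0 ≅ 0
degree 1: 6−0−6 = 0 plus torsion [2] → Ȟ^1 ≅ Z/2
degree 2: 0−0−0 = 0 → Ȟ^2 ≅ 0

Ȟ^0 = 0,  Ȟ^1 = Z/2,  Ȟ^2 = 0


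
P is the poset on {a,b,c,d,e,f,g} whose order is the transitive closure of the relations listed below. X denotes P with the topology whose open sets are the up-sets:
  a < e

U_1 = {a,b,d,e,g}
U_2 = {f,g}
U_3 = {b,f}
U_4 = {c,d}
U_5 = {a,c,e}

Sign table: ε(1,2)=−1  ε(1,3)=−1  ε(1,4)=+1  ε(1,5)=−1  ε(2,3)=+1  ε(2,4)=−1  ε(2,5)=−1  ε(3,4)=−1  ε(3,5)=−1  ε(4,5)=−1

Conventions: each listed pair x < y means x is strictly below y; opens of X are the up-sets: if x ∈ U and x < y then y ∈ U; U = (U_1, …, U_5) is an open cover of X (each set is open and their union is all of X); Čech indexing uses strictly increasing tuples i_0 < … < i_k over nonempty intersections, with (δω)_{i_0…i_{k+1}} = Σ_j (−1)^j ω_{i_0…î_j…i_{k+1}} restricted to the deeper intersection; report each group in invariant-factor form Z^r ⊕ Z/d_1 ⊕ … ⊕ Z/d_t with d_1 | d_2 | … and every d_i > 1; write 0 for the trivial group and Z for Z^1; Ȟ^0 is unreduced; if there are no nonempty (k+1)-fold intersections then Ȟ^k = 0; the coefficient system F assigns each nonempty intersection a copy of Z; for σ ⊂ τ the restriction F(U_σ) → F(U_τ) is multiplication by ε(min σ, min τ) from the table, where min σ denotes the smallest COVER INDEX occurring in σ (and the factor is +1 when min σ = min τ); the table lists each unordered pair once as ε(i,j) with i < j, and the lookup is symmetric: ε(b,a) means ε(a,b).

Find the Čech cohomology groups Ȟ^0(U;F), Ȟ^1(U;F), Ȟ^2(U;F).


Ȟ^0 = Z; Ȟ^1 = Z^2; Ȟ^2 = 0

cover nerve:
  U12={g} U13={b} U14={d} U15={a,e} U23={f} U45={c}
C dims 5,6; δ0: rk 4, SNF 1^4
Ȟ^0: (5−4)−0=1 ⇒ Z
Ȟ^1: (6−0)−4=2 ⇒ Z^2
Ȟ^2: (0−0)−0=0 ⇒ 0


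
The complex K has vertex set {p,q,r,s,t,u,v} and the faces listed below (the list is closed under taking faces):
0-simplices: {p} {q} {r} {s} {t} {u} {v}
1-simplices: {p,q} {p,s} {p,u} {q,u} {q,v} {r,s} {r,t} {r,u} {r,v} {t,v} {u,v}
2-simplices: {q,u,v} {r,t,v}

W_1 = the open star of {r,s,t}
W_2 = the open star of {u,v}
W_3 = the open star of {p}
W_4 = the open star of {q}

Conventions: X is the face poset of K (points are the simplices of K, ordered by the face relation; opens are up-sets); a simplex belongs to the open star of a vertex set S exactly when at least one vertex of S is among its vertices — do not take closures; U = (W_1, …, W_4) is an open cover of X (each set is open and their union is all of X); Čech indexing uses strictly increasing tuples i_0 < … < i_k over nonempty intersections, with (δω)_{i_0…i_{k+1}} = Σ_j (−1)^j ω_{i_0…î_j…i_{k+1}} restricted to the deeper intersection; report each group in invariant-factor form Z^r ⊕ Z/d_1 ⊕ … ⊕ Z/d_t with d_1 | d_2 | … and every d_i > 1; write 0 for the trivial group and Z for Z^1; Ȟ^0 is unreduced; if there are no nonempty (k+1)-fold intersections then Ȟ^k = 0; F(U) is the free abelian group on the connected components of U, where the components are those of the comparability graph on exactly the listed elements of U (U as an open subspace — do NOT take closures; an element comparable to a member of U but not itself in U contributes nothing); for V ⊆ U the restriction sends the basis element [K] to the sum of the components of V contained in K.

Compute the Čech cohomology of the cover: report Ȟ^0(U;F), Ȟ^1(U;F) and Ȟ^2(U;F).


Ȟ^0(U;F) ≅ Z,  Ȟ^1(U;F) ≅ Z^3,  Ȟ^2(U;F) ≅ 0

intersection data:
  W1={{r},{s},{t},{p,s},{r,s},{r,t},{r,u},{r,v},{t,v},{r,t,v}} W2={{u},{v},{p,u},{q,u},{q,v},{r,u},{r,v},{t,v},{u,v},{q,u,v},{r,t,v}} W3={{p},{p,q},{p,s},{p,u}} W4={{q},{p,q},{q,u},{q,v},{q,u,v}}
  W12={{r,u},{r,v},{t,v},{r,t,v}} W13={{p,s}} W23={{p,u}} W24={{q,u},{q,v},{q,u,v}} W34={{p,q}}
components per intersection:
  W1: {{r},{s},{t},{p,s},{r,s},{r,t},{r,u},{r,v},{t,v},{r,t,v}}
  W2: {{u},{v},{p,u},{q,u},{q,v},{r,u},{r,v},{t,v},{u,v},{q,u,v},{r,t,v}}
  W3: {{p},{p,q},{p,s},{p,u}}
  W4: {{q},{p,q},{q,u},{q,v},{q,u,v}}
  W12: {{r,u}} {{r,v},{t,v},{r,t,v}}
  W13: {{p,s}}
  W23: {{p,u}}
  W24: {{q,u},{q,v},{q,u,v}}
  W34: {{p,q}}
C dims 4,6; δ0: rk 3, SNF 1^3
Ȟ^0 = (4 − 3) − 0 = 1, so Ȟ^0 ≅ Z
Ȟ^1 = (6 − 0) − 3 = 3, so Ȟ^1 ≅ Z^3
Ȟ^2 = (0 − 0) − 0 = 0, so Ȟ^2 ≅ 0


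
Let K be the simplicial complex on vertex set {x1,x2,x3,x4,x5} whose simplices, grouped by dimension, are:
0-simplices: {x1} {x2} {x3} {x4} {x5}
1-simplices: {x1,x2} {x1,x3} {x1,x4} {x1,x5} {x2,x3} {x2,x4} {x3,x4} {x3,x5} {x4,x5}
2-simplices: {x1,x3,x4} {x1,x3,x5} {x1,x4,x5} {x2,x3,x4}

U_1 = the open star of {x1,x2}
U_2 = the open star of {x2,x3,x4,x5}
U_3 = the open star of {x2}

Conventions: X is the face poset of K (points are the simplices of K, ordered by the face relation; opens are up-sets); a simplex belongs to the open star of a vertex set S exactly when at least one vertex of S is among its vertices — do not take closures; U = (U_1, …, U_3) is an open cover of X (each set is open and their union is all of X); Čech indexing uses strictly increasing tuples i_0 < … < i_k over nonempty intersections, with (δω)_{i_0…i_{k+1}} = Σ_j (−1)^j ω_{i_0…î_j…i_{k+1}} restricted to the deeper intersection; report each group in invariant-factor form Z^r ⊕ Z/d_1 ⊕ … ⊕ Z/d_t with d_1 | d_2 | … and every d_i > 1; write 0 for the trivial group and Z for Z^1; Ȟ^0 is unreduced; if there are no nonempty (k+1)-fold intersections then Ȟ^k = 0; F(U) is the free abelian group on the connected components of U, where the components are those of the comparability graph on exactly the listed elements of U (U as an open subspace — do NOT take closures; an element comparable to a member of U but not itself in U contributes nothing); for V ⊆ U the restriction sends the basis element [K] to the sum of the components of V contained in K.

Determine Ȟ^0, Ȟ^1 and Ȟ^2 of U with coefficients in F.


nonempty overlaps:
  U1={{x1},{x2},{x1,x2},{x1,x3},{x1,x4},{x1,x5},{x2,x3},{x2,x4},{x1,x3,x4},{x1,x3,x5},{x1,x4,x5},{x2,x3,x4}} U2={{x2},{x3},{x4},{x5},{x1,x2},{x1,x3},{x1,x4},{x1,x5},{x2,x3},{x2,x4},{x3,x4},{x3,x5},{x4,x5},{x1,x3,x4},{x1,x3,x5},{x1,x4,x5},{x2,x3,x4}} U3={{x2},{x1,x2},{x2,x3},{x2,x4},{x2,x3,x4}}
  U12={{x2},{x1,x2},{x1,x3},{x1,x4},{x1,x5},{x2,x3},{x2,x4},{x1,x3,x4},{x1,x3,x5},{x1,x4,x5},{x2,x3,x4}} U13={{x2},{x1,x2},{x2,x3},{x2,x4},{x2,x3,x4}} U23={{x2},{x1,x2},{x2,x3},{x2,x4},{x2,x3,x4}}
  U123={{x2},{x1,x2},{x2,x3},{x2,x4},{x2,x3,x4}}
components per intersection:
  U1: {{x1},{x2},{x1,x2},{x1,x3},{x1,x4},{x1,x5},{x2,x3},{x2,x4},{x1,x3,x4},{x1,x3,x5},{x1,x4,x5},{x2,x3,x4}}
  U2: {{x2},{x3},{x4},{x5},{x1,x2},{x1,x3},{x1,x4},{x1,x5},{x2,x3},{x2,x4},{x3,x4},{x3,x5},{x4,x5},{x1,x3,x4},{x1,x3,x5},{x1,x4,x5},{x2,x3,x4}}
  U3: {{x2},{x1,x2},{x2,x3},{x2,x4},{x2,x3,x4}}
  U12: {{x2},{x1,x2},{x2,x3},{x2,x4},{x2,x3,x4}} {{x1,x3},{x1,x4},{x1,x5},{x1,x3,x4},{x1,x3,x5},{x1,x4,x5}}
  U13: {{x2},{x1,x2},{x2,x3},{x2,x4},{x2,x3,x4}}
  U23: {{x2},{x1,x2},{x2,x3},{x2,x4},{x2,x3,x4}}
  U123: {{x2},{x1,x2},{x2,x3},{x2,x4},{x2,x3,x4}}
C dims 3,4,1; δ0: rk 2, SNF 1^2; δ1: rk 1, SNF 1^1
degree 0: 3−2−0 = 1 → Ȟ^0 ≅ Z
degree 1: 4−1−2 = 1 → Ȟ^1 ≅ Z
degree 2: 1−0−1 = 0 → Ȟ^2 ≅ 0

Ȟ^0(U;F) ≅ Z; Ȟ^1(U;F) ≅ Z; Ȟ^2(U;F) ≅ 0


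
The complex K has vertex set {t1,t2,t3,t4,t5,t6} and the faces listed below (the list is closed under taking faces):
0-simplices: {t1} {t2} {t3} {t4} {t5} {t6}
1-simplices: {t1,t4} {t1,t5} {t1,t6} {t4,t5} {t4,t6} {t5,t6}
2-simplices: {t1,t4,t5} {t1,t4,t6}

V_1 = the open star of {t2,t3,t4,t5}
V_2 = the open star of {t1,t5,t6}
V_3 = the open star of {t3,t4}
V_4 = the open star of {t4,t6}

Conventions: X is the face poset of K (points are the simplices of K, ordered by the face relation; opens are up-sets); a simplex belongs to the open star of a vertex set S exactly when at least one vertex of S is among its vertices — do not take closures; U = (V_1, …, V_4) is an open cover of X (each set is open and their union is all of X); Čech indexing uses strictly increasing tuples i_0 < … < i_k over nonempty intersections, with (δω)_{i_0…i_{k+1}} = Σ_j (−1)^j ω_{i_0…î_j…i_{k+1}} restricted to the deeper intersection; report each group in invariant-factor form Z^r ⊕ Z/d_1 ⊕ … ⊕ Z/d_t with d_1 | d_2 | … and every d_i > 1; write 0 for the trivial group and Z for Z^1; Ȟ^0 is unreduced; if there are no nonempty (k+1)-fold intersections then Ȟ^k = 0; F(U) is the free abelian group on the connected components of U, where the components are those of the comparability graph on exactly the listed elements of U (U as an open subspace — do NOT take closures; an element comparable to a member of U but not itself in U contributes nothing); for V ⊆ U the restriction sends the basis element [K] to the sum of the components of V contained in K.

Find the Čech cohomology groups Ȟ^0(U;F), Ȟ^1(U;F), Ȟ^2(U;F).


Ȟ^0 = Z^3, Ȟ^1 = 0 and Ȟ^2 = 0

nonempty overlaps:
  V1={{t2},{t3},{t4},{t5},{t1,t4},{t1,t5},{t4,t5},{t4,t6},{t5,t6},{t1,t4,t5},{t1,t4,t6}} V2={{t1},{t5},{t6},{t1,t4},{t1,t5},{t1,t6},{t4,t5},{t4,t6},{t5,t6},{t1,t4,t5},{t1,t4,t6}} V3={{t3},{t4},{t1,t4},{t4,t5},{t4,t6},{t1,t4,t5},{t1,t4,t6}} V4={{t4},{t6},{t1,t4},{t1,t6},{t4,t5},{t4,t6},{t5,t6},{t1,t4,t5},{t1,t4,t6}}
  V12={{t5},{t1,t4},{t1,t5},{t4,t5},{t4,t6},{t5,t6},{t1,t4,t5},{t1,t4,t6}} V13={{t3},{t4},{t1,t4},{t4,t5},{t4,t6},{t1,t4,t5},{t1,t4,t6}} V14={{t4},{t1,t4},{t4,t5},{t4,t6},{t5,t6},{t1,t4,t5},{t1,t4,t6}} V23={{t1,t4},{t4,t5},{t4,t6},{t1,t4,t5},{t1,t4,t6}} V24={{t6},{t1,t4},{t1,t6},{t4,t5},{t4,t6},{t5,t6},{t1,t4,t5},{t1,t4,t6}} V34={{t4},{t1,t4},{t4,t5},{t4,t6},{t1,t4,t5},{t1,t4,t6}}
  V123={{t1,t4},{t4,t5},{t4,t6},{t1,t4,t5},{t1,t4,t6}} V124={{t1,t4},{t4,t5},{t4,t6},{t5,t6},{t1,t4,t5},{t1,t4,t6}} V134={{t4},{t1,t4},{t4,t5},{t4,t6},{t1,t4,t5},{t1,t4,t6}} V234={{t1,t4},{t4,t5},{t4,t6},{t1,t4,t5},{t1,t4,t6}}
  V1234={{t1,t4},{t4,t5},{t4,t6},{t1,t4,t5},{t1,t4,t6}}
components per intersection:
  V1: {{t2}} {{t3}} {{t4},{t5},{t1,t4},{t1,t5},{t4,t5},{t4,t6},{t5,t6},{t1,t4,t5},{t1,t4,t6}}
  V2: {{t1},{t5},{t6},{t1,t4},{t1,t5},{t1,t6},{t4,t5},{t4,t6},{t5,t6},{t1,t4,t5},{t1,t4,t6}}
  V3: {{t3}} {{t4},{t1,t4},{t4,t5},{t4,t6},{t1,t4,t5},{t1,t4,t6}}
  V4: {{t4},{t6},{t1,t4},{t1,t6},{t4,t5},{t4,t6},{t5,t6},{t1,t4,t5},{t1,t4,t6}}
  V12: {{t5},{t1,t4},{t1,t5},{t4,t5},{t4,t6},{t5,t6},{t1,t4,t5},{t1,t4,t6}}
  V13: {{t3}} {{t4},{t1,t4},{t4,t5},{t4,t6},{t1,t4,t5},{t1,t4,t6}}
  V14: {{t4},{t1,t4},{t4,t5},{t4,t6},{t1,t4,t5},{t1,t4,t6}} {{t5,t6}}
  V23: {{t1,t4},{t4,t5},{t4,t6},{t1,t4,t5},{t1,t4,t6}}
  V24: {{t6},{t1,t4},{t1,t6},{t4,t5},{t4,t6},{t5,t6},{t1,t4,t5},{t1,t4,t6}}
  V34: {{t4},{t1,t4},{t4,t5},{t4,t6},{t1,t4,t5},{t1,t4,t6}}
  V123: {{t1,t4},{t4,t5},{t4,t6},{t1,t4,t5},{t1,t4,t6}}
  V124: {{t1,t4},{t4,t5},{t4,t6},{t1,t4,t5},{t1,t4,t6}} {{t5,t6}}
  V134: {{t4},{t1,t4},{t4,t5},{t4,t6},{t1,t4,t5},{t1,t4,t6}}
  V234: {{t1,t4},{t4,t5},{t4,t6},{t1,t4,t5},{t1,t4,t6}}
  V1234: {{t1,t4},{t4,t5},{t4,t6},{t1,t4,t5},{t1,t4,t6}}
C dims 7,8,5,1; δ0: rk 4, SNF 1^4; δ1: rk 4, SNF 1^4; δ2: rk 1, SNF 1^1
degree 0: 7−4−0 = 3 → Ȟ^0 ≅ Z^3
degree 1: 8−4−4 = 0 → Ȟ^1 ≅ 0
degree 2: 5−1−4 = 0 → Ȟ^2 ≅ 0


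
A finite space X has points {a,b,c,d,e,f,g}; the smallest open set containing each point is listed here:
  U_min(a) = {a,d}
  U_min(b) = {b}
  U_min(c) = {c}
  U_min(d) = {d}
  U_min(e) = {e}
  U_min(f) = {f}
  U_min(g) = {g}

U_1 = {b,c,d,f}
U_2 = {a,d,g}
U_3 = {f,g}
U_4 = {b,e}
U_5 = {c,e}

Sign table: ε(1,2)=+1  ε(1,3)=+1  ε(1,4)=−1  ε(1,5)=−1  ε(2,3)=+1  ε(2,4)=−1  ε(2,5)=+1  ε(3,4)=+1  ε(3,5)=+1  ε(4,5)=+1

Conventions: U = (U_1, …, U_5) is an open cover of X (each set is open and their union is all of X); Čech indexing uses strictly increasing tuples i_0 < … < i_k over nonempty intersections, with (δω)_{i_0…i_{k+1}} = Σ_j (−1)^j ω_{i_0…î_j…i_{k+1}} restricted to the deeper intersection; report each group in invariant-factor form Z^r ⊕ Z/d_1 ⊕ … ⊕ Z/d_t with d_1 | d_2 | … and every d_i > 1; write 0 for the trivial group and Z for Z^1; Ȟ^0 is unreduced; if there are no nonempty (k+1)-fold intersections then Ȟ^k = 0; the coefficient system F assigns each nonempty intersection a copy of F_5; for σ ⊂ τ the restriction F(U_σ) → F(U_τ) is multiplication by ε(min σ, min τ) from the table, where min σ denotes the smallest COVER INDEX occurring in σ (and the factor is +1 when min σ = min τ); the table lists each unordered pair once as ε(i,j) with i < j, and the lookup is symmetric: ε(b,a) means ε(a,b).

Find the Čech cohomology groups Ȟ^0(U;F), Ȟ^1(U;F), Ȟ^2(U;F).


Ȟ^0(U;F) ≅ Z/5,  Ȟ^1(U;F) ≅ Z/5 ⊕ Z/5,  Ȟ^2(U;F) ≅ 0

nonempty intersections:
  U12={d} U13={f} U14={b} U15={c} U23={g} U45={e}
C dims 5,6; δ0: rk_F5 4
Ȟ^0: (5−4)−0=1 ⇒ Z/5
Ȟ^1: (6−0)−4=2 ⇒ Z/5 ⊕ Z/5
Ȟ^2: (0−0)−0=0 ⇒ 0


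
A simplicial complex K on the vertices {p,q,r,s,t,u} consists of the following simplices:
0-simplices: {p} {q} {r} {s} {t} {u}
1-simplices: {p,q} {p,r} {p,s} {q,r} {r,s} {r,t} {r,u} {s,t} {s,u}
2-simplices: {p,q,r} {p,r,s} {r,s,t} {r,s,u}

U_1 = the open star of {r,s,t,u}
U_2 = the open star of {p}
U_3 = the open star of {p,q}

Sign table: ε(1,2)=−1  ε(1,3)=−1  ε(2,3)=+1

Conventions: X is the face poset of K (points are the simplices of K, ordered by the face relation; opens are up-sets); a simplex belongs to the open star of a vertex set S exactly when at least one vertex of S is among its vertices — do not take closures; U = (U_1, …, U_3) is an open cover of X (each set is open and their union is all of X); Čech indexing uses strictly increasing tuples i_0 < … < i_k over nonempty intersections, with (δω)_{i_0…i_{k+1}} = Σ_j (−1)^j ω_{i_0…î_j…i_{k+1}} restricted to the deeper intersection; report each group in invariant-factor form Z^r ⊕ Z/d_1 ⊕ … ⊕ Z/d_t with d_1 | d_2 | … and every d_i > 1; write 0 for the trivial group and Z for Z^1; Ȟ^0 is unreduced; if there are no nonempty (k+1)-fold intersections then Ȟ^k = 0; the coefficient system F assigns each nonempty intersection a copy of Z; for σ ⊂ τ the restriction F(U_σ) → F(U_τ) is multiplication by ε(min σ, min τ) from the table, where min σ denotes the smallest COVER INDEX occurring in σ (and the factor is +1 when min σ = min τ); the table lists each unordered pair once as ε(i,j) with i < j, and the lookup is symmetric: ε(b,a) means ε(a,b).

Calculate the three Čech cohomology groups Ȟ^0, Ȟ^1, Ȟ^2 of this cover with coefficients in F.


Ȟ^0 = Z, Ȟ^1 = 0 and Ȟ^2 = 0

cover nerve:
  U1={{r},{s},{t},{u},{p,r},{p,s},{q,r},{r,s},{r,t},{r,u},{s,t},{s,u},{p,q,r},{p,r,s},{r,s,t},{r,s,u}} U2={{p},{p,q},{p,r},{p,s},{p,q,r},{p,r,s}} U3={{p},{q},{p,q},{p,r},{p,s},{q,r},{p,q,r},{p,r,s}}
  U12={{p,r},{p,s},{p,q,r},{p,r,s}} U13={{p,r},{p,s},{q,r},{p,q,r},{p,r,s}} U23={{p},{p,q},{p,r},{p,s},{p,q,r},{p,r,s}}
  U123={{p,r},{p,s},{p,q,r},{p,r,s}}
C dims 3,3,1; δ0: rk 2, SNF 1^2; δ1: rk 1, SNF 1^1
Ȟ^0: (3−2)−0=1 ⇒ Z
Ȟ^1: (3−1)−2=0 ⇒ 0
Ȟ^2: (1−0)−1=0 ⇒ 0


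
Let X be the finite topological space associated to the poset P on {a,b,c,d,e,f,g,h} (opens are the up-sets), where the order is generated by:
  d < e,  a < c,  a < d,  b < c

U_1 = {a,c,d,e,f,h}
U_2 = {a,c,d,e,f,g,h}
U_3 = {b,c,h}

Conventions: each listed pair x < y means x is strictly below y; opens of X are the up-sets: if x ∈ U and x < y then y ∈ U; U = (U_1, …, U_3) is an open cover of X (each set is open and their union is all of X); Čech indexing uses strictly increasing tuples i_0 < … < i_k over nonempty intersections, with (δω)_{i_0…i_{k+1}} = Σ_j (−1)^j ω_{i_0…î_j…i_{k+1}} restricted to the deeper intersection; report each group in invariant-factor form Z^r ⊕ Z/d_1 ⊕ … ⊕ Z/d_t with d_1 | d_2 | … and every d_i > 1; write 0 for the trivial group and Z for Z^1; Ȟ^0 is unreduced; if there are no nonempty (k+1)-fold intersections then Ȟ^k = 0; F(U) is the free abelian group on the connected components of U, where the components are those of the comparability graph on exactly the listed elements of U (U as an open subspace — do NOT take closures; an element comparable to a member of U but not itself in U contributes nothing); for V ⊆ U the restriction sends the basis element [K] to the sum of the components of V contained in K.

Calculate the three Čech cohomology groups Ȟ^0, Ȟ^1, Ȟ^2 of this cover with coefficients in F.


Ȟ^0 ≅ Z^4, Ȟ^1 ≅ 0 and Ȟ^2 ≅ 0

intersection data:
  U12={a,c,d,e,f,h} U13={c,h} U23={c,h}
  U123={c,h}
components per intersection:
  U1: {a,c,d,e} {f} {h}
  U2: {a,c,d,e} {f} {g} {h}
  U3: {b,c} {h}
  U12: {a,c,d,e} {f} {h}
  U13: {c} {h}
  U23: {c} {h}
  U123: {c} {h}
C dims 9,7,2; δ0: rk 5, SNF 1^5; δ1: rk 2, SNF 1^2
Ȟ^0 = (9 − 5) − 0 = 4, so Ȟ^0 ≅ Z^4
Ȟ^1 = (7 − 2) − 5 = 0, so Ȟ^1 ≅ 0
Ȟ^2 = (2 − 0) − 2 = 0, so Ȟ^2 ≅ 0


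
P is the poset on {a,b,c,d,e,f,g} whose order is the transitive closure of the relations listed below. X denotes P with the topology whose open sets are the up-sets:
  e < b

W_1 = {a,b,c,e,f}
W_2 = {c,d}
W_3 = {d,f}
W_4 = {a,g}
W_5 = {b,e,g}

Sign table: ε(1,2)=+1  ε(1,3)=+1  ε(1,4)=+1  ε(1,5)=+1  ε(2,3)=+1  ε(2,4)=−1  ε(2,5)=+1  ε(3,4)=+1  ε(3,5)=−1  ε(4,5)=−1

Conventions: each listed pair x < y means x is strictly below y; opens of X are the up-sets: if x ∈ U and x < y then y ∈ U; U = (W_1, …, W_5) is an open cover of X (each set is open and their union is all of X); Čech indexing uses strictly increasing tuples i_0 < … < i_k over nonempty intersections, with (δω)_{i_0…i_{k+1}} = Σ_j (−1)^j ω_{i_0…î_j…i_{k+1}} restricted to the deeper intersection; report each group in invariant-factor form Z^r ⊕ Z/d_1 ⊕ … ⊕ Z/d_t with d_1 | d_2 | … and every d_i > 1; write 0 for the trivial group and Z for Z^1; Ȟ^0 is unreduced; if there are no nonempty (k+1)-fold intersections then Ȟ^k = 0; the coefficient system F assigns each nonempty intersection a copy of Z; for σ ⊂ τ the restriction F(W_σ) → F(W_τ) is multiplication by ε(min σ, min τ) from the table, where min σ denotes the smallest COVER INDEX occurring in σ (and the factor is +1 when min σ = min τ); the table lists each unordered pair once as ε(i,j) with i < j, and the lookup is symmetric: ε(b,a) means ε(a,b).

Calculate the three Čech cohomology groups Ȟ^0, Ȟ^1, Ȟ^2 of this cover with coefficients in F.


Ȟ^0(U;F) ≅ 0; Ȟ^1(U;F) ≅ Z ⊕ Z/2; Ȟ^2(U;F) ≅ 0

nonempty overlaps:
  W12={c} W13={f} W14={a} W15={b,e} W23={d} W45={g}
C dims 5,6; δ0: rk 5, SNF 1^4·2
degree 0: 5−5−0 = 0 → Ȟ^0 ≅ 0
degree 1: 6−0−5 = 1 plus torsion [2] → Ȟ^1 ≅ Z ⊕ Z/2
degree 2: 0−0−0 = 0 → Ȟ^2 ≅ 0


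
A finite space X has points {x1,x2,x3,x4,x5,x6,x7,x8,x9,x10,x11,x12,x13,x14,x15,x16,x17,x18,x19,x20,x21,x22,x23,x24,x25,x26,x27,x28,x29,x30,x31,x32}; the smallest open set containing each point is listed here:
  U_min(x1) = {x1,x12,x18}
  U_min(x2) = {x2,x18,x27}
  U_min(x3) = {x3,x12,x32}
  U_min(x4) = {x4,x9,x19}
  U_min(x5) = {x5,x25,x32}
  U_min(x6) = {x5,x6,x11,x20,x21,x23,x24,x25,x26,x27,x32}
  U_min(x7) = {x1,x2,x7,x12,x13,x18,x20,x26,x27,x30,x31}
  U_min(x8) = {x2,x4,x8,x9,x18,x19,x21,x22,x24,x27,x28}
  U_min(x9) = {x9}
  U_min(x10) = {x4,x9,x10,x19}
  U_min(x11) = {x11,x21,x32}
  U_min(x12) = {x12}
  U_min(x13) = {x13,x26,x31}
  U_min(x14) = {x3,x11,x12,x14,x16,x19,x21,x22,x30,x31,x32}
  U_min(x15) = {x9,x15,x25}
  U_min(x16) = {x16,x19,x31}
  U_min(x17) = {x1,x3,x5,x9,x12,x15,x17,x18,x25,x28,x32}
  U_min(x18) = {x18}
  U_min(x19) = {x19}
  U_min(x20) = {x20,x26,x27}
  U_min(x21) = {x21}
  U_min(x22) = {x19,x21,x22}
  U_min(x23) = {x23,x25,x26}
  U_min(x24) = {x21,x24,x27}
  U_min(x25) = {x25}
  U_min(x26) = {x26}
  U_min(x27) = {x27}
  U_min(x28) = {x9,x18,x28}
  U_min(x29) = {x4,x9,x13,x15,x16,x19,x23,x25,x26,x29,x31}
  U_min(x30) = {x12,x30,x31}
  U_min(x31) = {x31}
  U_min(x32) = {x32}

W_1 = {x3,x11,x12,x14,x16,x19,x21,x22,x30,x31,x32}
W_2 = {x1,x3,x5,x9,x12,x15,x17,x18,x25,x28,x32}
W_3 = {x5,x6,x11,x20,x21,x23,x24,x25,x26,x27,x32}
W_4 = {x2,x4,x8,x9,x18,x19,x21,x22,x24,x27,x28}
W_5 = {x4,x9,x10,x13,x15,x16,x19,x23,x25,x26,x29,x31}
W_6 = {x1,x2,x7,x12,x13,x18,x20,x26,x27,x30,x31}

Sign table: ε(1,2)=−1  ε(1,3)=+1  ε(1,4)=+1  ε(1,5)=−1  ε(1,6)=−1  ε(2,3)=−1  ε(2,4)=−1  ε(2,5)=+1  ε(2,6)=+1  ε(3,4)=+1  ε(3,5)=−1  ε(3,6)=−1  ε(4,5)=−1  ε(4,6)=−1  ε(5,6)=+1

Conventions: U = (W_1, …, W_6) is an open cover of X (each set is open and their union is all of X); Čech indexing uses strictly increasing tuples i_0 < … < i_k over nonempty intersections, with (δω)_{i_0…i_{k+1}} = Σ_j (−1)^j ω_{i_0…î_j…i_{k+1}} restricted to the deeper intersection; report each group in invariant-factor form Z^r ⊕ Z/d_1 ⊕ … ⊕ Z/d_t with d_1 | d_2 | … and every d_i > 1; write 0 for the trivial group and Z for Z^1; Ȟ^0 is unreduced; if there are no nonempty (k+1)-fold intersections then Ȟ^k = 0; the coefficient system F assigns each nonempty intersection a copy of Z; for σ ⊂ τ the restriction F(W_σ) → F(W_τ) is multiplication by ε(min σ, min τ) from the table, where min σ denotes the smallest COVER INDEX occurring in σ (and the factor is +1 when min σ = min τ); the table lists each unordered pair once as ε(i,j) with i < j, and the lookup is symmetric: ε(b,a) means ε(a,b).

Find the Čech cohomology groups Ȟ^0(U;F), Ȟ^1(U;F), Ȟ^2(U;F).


Ȟ^0 ≅ Z, Ȟ^1 ≅ 0, Ȟ^2 ≅ Z/2

nerve simplices:
  W12={x3,x12,x32} W13={x11,x21,x32} W14={x19,x21,x22} W15={x16,x19,x31} W16={x12,x30,x31} W23={x5,x25,x32} W24={x9,x18,x28} W25={x9,x15,x25} W26={x1,x12,x18} W34={x21,x24,x27} W35={x23,x25,x26} W36={x20,x26,x27} W45={x4,x9,x19} W46={x2,x18,x27} W56={x13,x26,x31}
  W123={x32} W126={x12} W134={x21} W145={x19} W156={x31} W235={x25} W245={x9} W246={x18} W346={x27} W356={x26}
C dims 6,15,10; δ0: rk 5, SNF 1^5; δ1: rk 10, SNF 1^9·2
degree 0: 6−5−0 = 1 → Ȟ^0 ≅ Z
degree 1: 15−10−5 = 0 → Ȟ^1 ≅ 0
degree 2: 10−0−10 = 0 plus torsion [2] → Ȟ^2 ≅ Z/2


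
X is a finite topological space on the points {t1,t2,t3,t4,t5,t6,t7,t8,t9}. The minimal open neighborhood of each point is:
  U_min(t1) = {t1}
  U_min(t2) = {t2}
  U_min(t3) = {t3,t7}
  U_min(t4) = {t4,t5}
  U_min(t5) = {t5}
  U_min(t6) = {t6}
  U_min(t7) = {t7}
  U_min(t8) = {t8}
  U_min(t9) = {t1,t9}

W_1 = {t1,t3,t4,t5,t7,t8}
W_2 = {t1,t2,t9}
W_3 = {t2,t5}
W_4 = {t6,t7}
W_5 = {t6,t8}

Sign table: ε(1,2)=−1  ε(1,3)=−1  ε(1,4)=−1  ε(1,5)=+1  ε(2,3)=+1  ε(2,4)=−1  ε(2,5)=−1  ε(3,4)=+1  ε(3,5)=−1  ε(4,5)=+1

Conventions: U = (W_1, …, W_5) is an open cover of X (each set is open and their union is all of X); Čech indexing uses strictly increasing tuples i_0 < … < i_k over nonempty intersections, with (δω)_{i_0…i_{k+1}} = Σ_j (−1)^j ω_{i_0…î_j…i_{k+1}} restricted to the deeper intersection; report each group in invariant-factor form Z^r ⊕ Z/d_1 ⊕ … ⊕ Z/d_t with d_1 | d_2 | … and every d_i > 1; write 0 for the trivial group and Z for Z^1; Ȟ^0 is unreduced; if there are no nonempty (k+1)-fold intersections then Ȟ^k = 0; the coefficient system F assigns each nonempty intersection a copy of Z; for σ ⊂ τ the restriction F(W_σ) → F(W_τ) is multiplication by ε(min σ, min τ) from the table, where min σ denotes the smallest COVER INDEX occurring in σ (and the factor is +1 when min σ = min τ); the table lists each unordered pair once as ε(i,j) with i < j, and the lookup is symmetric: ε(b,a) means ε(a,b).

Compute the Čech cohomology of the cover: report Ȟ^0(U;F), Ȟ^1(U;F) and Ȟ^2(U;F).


nonempty overlaps:
  W12={t1} W13={t5} W14={t7} W15={t8} W23={t2} W45={t6}
C dims 5,6; δ0: rk 5, SNF 1^4·2
degree 0: 5−5−0 = 0 → Ȟ^0 ≅ 0
degree 1: 6−0−5 = 1 plus torsion [2] → Ȟ^1 ≅ Z ⊕ Z/2
degree 2: 0−0−0 = 0 → Ȟ^2 ≅ 0

Ȟ^0(U;F) ≅ 0, Ȟ^1(U;F) ≅ Z ⊕ Z/2 and Ȟ^2(U;F) ≅ 0


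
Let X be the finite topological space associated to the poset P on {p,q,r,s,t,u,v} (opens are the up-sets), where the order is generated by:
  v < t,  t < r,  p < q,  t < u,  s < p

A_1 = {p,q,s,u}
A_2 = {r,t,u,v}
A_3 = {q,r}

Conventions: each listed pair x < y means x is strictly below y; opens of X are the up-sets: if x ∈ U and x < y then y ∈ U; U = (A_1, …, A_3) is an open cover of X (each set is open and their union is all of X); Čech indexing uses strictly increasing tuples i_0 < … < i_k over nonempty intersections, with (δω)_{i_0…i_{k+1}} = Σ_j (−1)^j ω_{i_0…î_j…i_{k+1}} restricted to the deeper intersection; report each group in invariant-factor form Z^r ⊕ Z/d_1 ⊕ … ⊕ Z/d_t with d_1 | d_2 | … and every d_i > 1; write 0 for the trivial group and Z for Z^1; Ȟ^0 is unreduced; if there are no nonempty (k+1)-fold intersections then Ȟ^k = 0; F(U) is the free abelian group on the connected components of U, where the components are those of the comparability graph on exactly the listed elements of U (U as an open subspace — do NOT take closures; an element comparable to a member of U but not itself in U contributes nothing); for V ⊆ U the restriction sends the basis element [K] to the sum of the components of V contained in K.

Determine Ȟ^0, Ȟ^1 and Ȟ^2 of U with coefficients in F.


cover nerve:
  A12={u} A13={q} A23={r}
components per intersection:
  A1: {p,q,s} {u}
  A2: {r,t,u,v}
  A3: {q} {r}
  A12: {u}
  A13: {q}
  A23: {r}
C dims 5,3; δ0: rk 3, SNF 1^3
Ȟ^0: (5−3)−0=2 ⇒ Z^2
Ȟ^1: (3−0)−3=0 ⇒ 0
Ȟ^2: (0−0)−0=0 ⇒ 0

Ȟ^0(U;F) ≅ Z^2, Ȟ^1(U;F) ≅ 0 and Ȟ^2(U;F) ≅ 0
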